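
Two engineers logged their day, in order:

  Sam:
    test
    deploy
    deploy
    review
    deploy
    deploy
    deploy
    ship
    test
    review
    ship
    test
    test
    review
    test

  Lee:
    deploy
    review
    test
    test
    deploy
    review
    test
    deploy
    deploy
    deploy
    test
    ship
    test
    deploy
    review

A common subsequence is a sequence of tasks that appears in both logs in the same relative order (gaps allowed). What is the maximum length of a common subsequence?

10

Pick test at Sam[1]=Lee[4]; then deploy at Sam[3]=Lee[5]; then review at Sam[4]=Lee[6]; then deploy at Sam[5]=Lee[8]; then deploy at Sam[6]=Lee[9]; then deploy at Sam[7]=Lee[10]; then test at Sam[9]=Lee[11]; then ship at Sam[11]=Lee[12]; then test at Sam[12]=Lee[13]; then review at Sam[14]=Lee[15]; all 10 tasks appear in both, in order. Since dp[15][15] = 10, nothing longer is possible.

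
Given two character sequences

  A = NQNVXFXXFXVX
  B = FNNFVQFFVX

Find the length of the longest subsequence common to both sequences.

Taking N [1,2], then N [3,3], then V [4,5], then F [6,7], then F [9,8], then V [11,9], then X [12,10] gives a common subsequence of length 7, and the DP table's final entry dp[12][10] is also 7, so no common subsequence is longer.

7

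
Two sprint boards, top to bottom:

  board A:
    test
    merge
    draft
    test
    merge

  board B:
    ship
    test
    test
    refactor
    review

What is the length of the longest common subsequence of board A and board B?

2

Match test [1,2]; then test [4,3] — 2 tasks in the same relative order in both. The LCS DP gives dp[5][5] = 2, so this is optimal.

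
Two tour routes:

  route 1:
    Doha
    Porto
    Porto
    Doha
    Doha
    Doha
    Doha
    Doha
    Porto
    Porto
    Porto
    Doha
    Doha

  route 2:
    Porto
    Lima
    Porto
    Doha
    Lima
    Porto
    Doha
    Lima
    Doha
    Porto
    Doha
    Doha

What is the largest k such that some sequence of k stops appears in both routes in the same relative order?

8

Taking Porto (route 1 #2, route 2 #1), Porto (route 1 #3, route 2 #3), Doha (route 1 #4, route 2 #4), Doha (route 1 #5, route 2 #7), Doha (route 1 #8, route 2 #9), Porto (route 1 #11, route 2 #10), Doha (route 1 #12, route 2 #11), Doha (route 1 #13, route 2 #12) gives a common subsequence of length 8. The LCS DP gives dp[13][12] = 8, so this is optimal.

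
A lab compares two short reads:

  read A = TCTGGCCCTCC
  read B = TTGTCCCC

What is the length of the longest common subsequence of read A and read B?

7

Match T [1,1] → T [3,2] → G [4,3] → C [7,5] → C [8,6] → C [10,7] → C [11,8] — 7 bases in the same relative order in both. Since dp[11][8] = 7, nothing longer is possible.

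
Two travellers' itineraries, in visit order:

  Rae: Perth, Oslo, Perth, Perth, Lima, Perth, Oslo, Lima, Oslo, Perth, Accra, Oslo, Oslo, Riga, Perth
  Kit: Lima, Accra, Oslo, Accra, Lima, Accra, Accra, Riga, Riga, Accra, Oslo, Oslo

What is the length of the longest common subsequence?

One common subsequence of length 6: Lima (Rae #5, Kit #1) → Oslo (Rae #7, Kit #3) → Lima (Rae #8, Kit #5) → Accra (Rae #11, Kit #10) → Oslo (Rae #12, Kit #11) → Oslo (Rae #13, Kit #12), and the DP table's final entry dp[15][12] is also 6, so no common subsequence is longer.

6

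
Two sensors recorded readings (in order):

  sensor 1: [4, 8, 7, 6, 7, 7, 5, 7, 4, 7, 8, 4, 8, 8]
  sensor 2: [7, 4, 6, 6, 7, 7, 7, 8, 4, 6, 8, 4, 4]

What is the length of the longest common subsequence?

8

Match 4 [1,2], then 6 [4,4], then 7 [5,5], then 7 [6,6], then 7 [8,7], then 4 [9,9], then 8 [11,11], then 4 [12,13] — 8 values in the same relative order in both. The LCS DP gives dp[14][13] = 8, so this is optimal.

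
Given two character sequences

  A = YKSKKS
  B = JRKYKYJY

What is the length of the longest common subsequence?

Let dp[i][j] be the LCS length of the first i characters of A and the first j characters of B. dp[i][j] = dp[i-1][j-1]+1 when the i-th and j-th characters match, else max(dp[i-1][j], dp[i][j-1]).
    ·  J  R  K  Y  K  Y  J  Y
 ·  0  0  0  0  0  0  0  0  0
 Y  0  0  0  0  1  1  1  1  1
 K  0  0  0  1  1  2  2  2  2
 S  0  0  0  1  1  2  2  2  2
 K  0  0  0  1  1  2  2  2  2
 K  0  0  0  1  1  2  2  2  2
 S  0  0  0  1  1  2  2  2  2
dp[6][8] = 2. One LCS (by backtracking along matches): YK.

2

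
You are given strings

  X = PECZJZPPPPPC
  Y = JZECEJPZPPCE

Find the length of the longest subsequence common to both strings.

Match E (X #2, Y #3), then C (X #3, Y #4), then J (X #5, Y #6), then Z (X #6, Y #8), then P (X #10, Y #9), then P (X #11, Y #10), then C (X #12, Y #11) — 7 characters in the same relative order in both. dp[12][12] = 7 confirms this is the maximum.

7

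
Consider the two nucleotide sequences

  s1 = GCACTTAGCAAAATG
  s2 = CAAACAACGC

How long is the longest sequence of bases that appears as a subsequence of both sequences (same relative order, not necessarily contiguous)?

Let dp[i][j] be the LCS length of the first i bases of s1 and the first j bases of s2. dp[i][j] = dp[i-1][j-1]+1 when the i-th and j-th bases match, else max(dp[i-1][j], dp[i][j-1]).
    ·  C  A  A  A  C  A  A  C  G  C
 ·  0  0  0  0  0  0  0  0  0  0  0
 G  0  0  0  0  0  0  0  0  0  1  1
 C  0  1  1  1  1  1  1  1  1  1  2
 A  0  1  2  2  2  2  2  2  2  2  2
 C  0  1  2  2  2  3  3  3  3  3  3
 T  0  1  2  2  2  3  3  3  3  3  3
 T  0  1  2  2  2  3  3  3  3  3  3
 A  0  1  2  3  3  3  4  4  4  4  4
 G  0  1  2  3  3  3  4  4  4  5  5
 C  0  1  2  3  3  4  4  4  5  5  6
 A  0  1  2  3  4  4  5  5  5  5  6
 A  0  1  2  3  4  4  5  6  6  6  6
 A  0  1  2  3  4  4  5  6  6  6  6
 A  0  1  2  3  4  4  5  6  6  6  6
 T  0  1  2  3  4  4  5  6  6  6  6
 G  0  1  2  3  4  4  5  6  6  7  7
dp[15][10] = 7. One LCS (by backtracking along matches): CAACAAG.

7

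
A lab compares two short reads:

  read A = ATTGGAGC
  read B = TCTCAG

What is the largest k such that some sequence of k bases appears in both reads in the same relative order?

Let dp[i][j] be the LCS length of the first i bases of read A and the first j bases of read B. dp[i][j] = dp[i-1][j-1]+1 when the i-th and j-th bases match, else max(dp[i-1][j], dp[i][j-1]).
    ·  T  C  T  C  A  G
 ·  0  0  0  0  0  0  0
 A  0  0  0  0  0  1  1
 T  0  1  1  1  1  1  1
 T  0  1  1  2  2  2  2
 G  0  1  1  2  2  2  3
 G  0  1  1  2  2  2  3
 A  0  1  1  2  2  3  3
 G  0  1  1  2  2  3  4
 C  0  1  2  2  3  3  4
dp[8][6] = 4. One LCS (by backtracking along matches): TTAG.

4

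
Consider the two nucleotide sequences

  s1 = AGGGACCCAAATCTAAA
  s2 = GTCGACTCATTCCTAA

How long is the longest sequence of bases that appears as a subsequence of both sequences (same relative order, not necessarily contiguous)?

11

One common subsequence of length 11: G [2,1], G [4,4], A [5,5], C [6,6], C [8,8], A [9,9], T [12,11], C [13,13], T [14,14], A [16,15], A [17,16]. dp[17][16] = 11 confirms this is the maximum.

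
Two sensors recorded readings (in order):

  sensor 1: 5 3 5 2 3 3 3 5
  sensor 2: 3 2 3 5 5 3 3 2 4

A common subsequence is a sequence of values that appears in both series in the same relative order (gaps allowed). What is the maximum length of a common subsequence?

Taking 3 (sensor 1 #2, sensor 2 #1) → 2 (sensor 1 #4, sensor 2 #2) → 3 (sensor 1 #5, sensor 2 #3) → 3 (sensor 1 #6, sensor 2 #6) → 3 (sensor 1 #7, sensor 2 #7) gives a common subsequence of length 5. dp[8][9] = 5 confirms this is the maximum.

5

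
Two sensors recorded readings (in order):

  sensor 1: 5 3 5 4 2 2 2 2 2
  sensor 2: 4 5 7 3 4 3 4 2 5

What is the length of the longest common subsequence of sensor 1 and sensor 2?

4

Pick 5 [1,2]; then 3 [2,6]; then 4 [4,7]; then 2 [5,8]; all 4 values appear in both, in order, and the DP table's final entry dp[9][9] is also 4, so no common subsequence is longer.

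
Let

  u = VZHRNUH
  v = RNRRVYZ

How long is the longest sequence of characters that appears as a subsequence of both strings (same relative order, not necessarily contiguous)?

Match V [1,5] → Z [2,7] — 2 characters in the same relative order in both. The LCS DP gives dp[7][7] = 2, so this is optimal.

2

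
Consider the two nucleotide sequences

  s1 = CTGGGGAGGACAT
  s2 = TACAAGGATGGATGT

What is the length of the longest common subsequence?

8

Taking C (s1 #1, s2 #3), then G (s1 #3, s2 #6), then G (s1 #4, s2 #7), then G (s1 #5, s2 #10), then G (s1 #6, s2 #11), then A (s1 #7, s2 #12), then G (s1 #9, s2 #14), then T (s1 #13, s2 #15) gives a common subsequence of length 8. dp[13][15] = 8 confirms this is the maximum.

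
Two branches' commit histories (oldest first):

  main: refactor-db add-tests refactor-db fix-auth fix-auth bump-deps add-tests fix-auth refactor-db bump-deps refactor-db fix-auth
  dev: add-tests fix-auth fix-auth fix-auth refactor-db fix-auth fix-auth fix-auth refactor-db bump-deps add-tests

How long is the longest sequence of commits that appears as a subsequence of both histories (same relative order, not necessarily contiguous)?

7

Taking add-tests [2,1]; then refactor-db [3,5]; then fix-auth [4,6]; then fix-auth [5,7]; then fix-auth [8,8]; then refactor-db [9,9]; then bump-deps [10,10] gives a common subsequence of length 7. The LCS DP gives dp[12][11] = 7, so this is optimal.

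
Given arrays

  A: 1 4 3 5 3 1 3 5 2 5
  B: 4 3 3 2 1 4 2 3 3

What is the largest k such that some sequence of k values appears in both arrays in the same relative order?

5

Let dp[i][j] be the LCS length of the first i values of A and the first j values of B. dp[i][j] = dp[i-1][j-1]+1 when the i-th and j-th values match, else max(dp[i-1][j], dp[i][j-1]).
    ·  4  3  3  2  1  4  2  3  3
 ·  0  0  0  0  0  0  0  0  0  0
 1  0  0  0  0  0  1  1  1  1  1
 4  0  1  1  1  1  1  2  2  2  2
 3  0  1  2  2  2  2  2  2  3  3
 5  0  1  2  2  2  2  2  2  3  3
 3  0  1  2  3  3  3  3  3  3  4
 1  0  1  2  3  3  4  4  4  4  4
 3  0  1  2  3  3  4  4  4  5  5
 5  0  1  2  3  3  4  4  4  5  5
 2  0  1  2  3  4  4  4  5  5  5
 5  0  1  2  3  4  4  4  5  5  5
dp[10][9] = 5. One LCS (by backtracking along matches): 4, 3, 3, 1, 3.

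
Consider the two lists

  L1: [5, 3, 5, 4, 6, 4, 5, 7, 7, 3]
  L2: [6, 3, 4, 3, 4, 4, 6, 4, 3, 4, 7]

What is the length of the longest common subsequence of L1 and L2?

Let dp[i][j] be the LCS length of the first i values of L1 and the first j values of L2. dp[i][j] = dp[i-1][j-1]+1 when the i-th and j-th values match, else max(dp[i-1][j], dp[i][j-1]).
    ·  6  3  4  3  4  4  6  4  3  4  7
 ·  0  0  0  0  0  0  0  0  0  0  0  0
 5  0  0  0  0  0  0  0  0  0  0  0  0
 3  0  0  1  1  1  1  1  1  1  1  1  1
 5  0  0  1  1  1  1  1  1  1  1  1  1
 4  0  0  1  2  2  2  2  2  2  2  2  2
 6  0  1  1  2  2  2  2  3  3  3  3  3
 4  0  1  1  2  2  3  3  3  4  4  4  4
 5  0  1  1  2  2  3  3  3  4  4  4  4
 7  0  1  1  2  2  3  3  3  4  4  4  5
 7  0  1  1  2  2  3  3  3  4  4  4  5
 3  0  1  2  2  3  3  3  3  4  5  5  5
dp[10][11] = 5. One LCS (by backtracking along matches): 3, 4, 6, 4, 7.

5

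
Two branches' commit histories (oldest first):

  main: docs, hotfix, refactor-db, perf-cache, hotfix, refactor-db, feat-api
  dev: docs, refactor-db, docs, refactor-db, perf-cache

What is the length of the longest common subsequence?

3

Match docs (main #1, dev #3), then refactor-db (main #3, dev #4), then perf-cache (main #4, dev #5) — 3 commits in the same relative order in both. Since dp[7][5] = 3, nothing longer is possible.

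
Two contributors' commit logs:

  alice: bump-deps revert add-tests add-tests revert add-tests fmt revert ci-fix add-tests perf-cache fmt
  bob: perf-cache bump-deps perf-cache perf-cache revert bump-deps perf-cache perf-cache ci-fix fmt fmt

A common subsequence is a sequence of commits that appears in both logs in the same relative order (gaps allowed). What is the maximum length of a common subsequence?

4

Pick bump-deps (alice #1, bob #2) → revert (alice #2, bob #5) → fmt (alice #7, bob #10) → fmt (alice #12, bob #11); all 4 commits appear in both, in order. The LCS DP gives dp[12][11] = 4, so this is optimal.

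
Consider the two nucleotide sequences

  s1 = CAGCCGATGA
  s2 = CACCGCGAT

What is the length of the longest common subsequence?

7

Match C (s1 #1, s2 #1) → A (s1 #2, s2 #2) → G (s1 #3, s2 #5) → C (s1 #5, s2 #6) → G (s1 #6, s2 #7) → A (s1 #7, s2 #8) → T (s1 #8, s2 #9) — 7 bases in the same relative order in both. The LCS DP gives dp[10][9] = 7, so this is optimal.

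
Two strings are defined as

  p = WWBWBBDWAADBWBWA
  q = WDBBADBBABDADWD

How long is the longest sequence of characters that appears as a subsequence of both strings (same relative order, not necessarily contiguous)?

8

Match W [1,1], B [3,7], B [5,8], B [6,10], D [7,11], A [10,12], D [11,13], W [13,14] — 8 characters in the same relative order in both. The LCS DP gives dp[16][15] = 8, so this is optimal.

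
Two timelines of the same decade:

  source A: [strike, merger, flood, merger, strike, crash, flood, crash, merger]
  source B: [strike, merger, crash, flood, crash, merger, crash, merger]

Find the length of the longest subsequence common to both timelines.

Pick strike (source A #1, source B #1); then merger (source A #2, source B #2); then flood (source A #3, source B #4); then merger (source A #4, source B #6); then crash (source A #8, source B #7); then merger (source A #9, source B #8); all 6 events appear in both, in order. dp[9][8] = 6 confirms this is the maximum.

6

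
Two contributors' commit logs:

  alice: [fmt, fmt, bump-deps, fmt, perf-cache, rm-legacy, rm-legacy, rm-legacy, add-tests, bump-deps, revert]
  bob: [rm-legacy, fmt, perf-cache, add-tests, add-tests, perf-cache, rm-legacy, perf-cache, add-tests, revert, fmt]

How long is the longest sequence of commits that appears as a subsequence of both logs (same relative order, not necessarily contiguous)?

5

One common subsequence of length 5: fmt (alice #1, bob #2), then perf-cache (alice #5, bob #6), then rm-legacy (alice #6, bob #7), then add-tests (alice #9, bob #9), then revert (alice #11, bob #10). The LCS DP gives dp[11][11] = 5, so this is optimal.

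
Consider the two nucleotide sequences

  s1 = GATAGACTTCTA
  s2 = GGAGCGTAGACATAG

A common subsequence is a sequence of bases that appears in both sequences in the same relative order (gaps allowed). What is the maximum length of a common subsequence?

9

Pick G (s1 #1, s2 #2); then A (s1 #2, s2 #3); then T (s1 #3, s2 #7); then A (s1 #4, s2 #8); then G (s1 #5, s2 #9); then A (s1 #6, s2 #10); then C (s1 #7, s2 #11); then T (s1 #11, s2 #13); then A (s1 #12, s2 #14); all 9 bases appear in both, in order. dp[12][15] = 9 confirms this is the maximum.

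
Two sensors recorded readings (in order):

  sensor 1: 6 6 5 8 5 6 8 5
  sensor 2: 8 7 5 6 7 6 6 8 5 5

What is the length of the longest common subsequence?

Taking 6 [1,6], then 6 [2,7], then 8 [4,8], then 5 [5,9], then 5 [8,10] gives a common subsequence of length 5, and the DP table's final entry dp[8][10] is also 5, so no common subsequence is longer.

5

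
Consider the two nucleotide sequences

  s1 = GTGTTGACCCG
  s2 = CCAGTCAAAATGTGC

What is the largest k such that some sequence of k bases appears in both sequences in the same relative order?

6

Taking G (s1 #1, s2 #4) → T (s1 #2, s2 #11) → G (s1 #3, s2 #12) → T (s1 #5, s2 #13) → G (s1 #6, s2 #14) → C (s1 #10, s2 #15) gives a common subsequence of length 6. dp[11][15] = 6 confirms this is the maximum.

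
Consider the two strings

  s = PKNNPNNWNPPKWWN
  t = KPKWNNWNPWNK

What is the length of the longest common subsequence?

Taking P at s[1]=t[2]; then K at s[2]=t[3]; then N at s[6]=t[5]; then N at s[7]=t[6]; then W at s[8]=t[7]; then N at s[9]=t[8]; then P at s[11]=t[9]; then W at s[14]=t[10]; then N at s[15]=t[11] gives a common subsequence of length 9, and the DP table's final entry dp[15][12] is also 9, so no common subsequence is longer.

9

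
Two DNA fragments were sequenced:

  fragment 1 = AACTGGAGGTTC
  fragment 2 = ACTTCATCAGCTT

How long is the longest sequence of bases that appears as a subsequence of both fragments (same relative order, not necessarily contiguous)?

Taking A at fragment 1[1]=fragment 2[1]; then A at fragment 1[2]=fragment 2[6]; then C at fragment 1[3]=fragment 2[8]; then A at fragment 1[7]=fragment 2[9]; then G at fragment 1[8]=fragment 2[10]; then T at fragment 1[10]=fragment 2[12]; then T at fragment 1[11]=fragment 2[13] gives a common subsequence of length 7. Since dp[12][13] = 7, nothing longer is possible.

7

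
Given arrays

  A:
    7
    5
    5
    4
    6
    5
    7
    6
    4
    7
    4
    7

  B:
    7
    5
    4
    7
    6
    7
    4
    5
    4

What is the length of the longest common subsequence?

7

Match 7 [1,1], then 5 [3,2], then 4 [4,3], then 6 [5,5], then 7 [7,6], then 4 [9,7], then 4 [11,9] — 7 values in the same relative order in both. Since dp[12][9] = 7, nothing longer is possible.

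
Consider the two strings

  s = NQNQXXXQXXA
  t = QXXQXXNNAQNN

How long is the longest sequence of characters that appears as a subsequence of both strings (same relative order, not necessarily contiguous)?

Let dp[i][j] be the LCS length of the first i characters of s and the first j characters of t. dp[i][j] = dp[i-1][j-1]+1 when the i-th and j-th characters match, else max(dp[i-1][j], dp[i][j-1]).
    ·  Q  X  X  Q  X  X  N  N  A  Q  N  N
 ·  0  0  0  0  0  0  0  0  0  0  0  0  0
 N  0  0  0  0  0  0  0  1  1  1  1  1  1
 Q  0  1  1  1  1  1  1  1  1  1  2  2  2
 N  0  1  1  1  1  1  1  2  2  2  2  3  3
 Q  0  1  1  1  2  2  2  2  2  2  3  3  3
 X  0  1  2  2  2  3  3  3  3  3  3  3  3
 X  0  1  2  3  3  3  4  4  4  4  4  4  4
 X  0  1  2  3  3  4  4  4  4  4  4  4  4
 Q  0  1  2  3  4  4  4  4  4  4  5  5  5
 X  0  1  2  3  4  5  5  5  5  5  5  5  5
 X  0  1  2  3  4  5  6  6  6  6  6  6  6
 A  0  1  2  3  4  5  6  6  6  7  7  7  7
dp[11][12] = 7. One LCS (by backtracking along matches): QXXQXXA.

7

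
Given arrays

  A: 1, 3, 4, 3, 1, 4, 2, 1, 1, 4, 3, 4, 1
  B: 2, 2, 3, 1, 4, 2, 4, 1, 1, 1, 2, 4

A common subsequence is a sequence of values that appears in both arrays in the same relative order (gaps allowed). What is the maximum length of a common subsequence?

Match 3 at A[4]=B[3], then 1 at A[5]=B[4], then 4 at A[6]=B[5], then 2 at A[7]=B[6], then 1 at A[8]=B[9], then 1 at A[9]=B[10], then 4 at A[12]=B[12] — 7 values in the same relative order in both. Since dp[13][12] = 7, nothing longer is possible.

7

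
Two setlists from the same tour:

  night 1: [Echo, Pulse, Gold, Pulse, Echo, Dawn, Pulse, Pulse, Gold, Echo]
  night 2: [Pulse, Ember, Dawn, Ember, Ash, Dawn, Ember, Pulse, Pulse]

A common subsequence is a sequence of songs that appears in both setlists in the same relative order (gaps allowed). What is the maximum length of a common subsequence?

Pick Pulse at night 1[2]=night 2[1] → Dawn at night 1[6]=night 2[6] → Pulse at night 1[7]=night 2[8] → Pulse at night 1[8]=night 2[9]; all 4 songs appear in both, in order. dp[10][9] = 4 confirms this is the maximum.

4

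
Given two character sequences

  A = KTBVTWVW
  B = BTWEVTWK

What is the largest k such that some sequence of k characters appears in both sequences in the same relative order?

Let dp[i][j] be the LCS length of the first i characters of A and the first j characters of B. dp[i][j] = dp[i-1][j-1]+1 when the i-th and j-th characters match, else max(dp[i-1][j], dp[i][j-1]).
    ·  B  T  W  E  V  T  W  K
 ·  0  0  0  0  0  0  0  0  0
 K  0  0  0  0  0  0  0  0  1
 T  0  0  1  1  1  1  1  1  1
 B  0  1  1  1  1  1  1  1  1
 V  0  1  1  1  1  2  2  2  2
 T  0  1  2  2  2  2  3  3  3
 W  0  1  2  3  3  3  3  4  4
 V  0  1  2  3  3  4  4  4  4
 W  0  1  2  3  3  4  4  5  5
dp[8][8] = 5. One LCS (by backtracking along matches): BTWVW.

5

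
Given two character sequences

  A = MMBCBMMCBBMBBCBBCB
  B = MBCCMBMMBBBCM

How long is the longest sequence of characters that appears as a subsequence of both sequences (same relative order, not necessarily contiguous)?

10

Match M (A #2, B #1), B (A #3, B #2), C (A #4, B #4), B (A #5, B #6), M (A #6, B #7), M (A #7, B #8), B (A #10, B #9), B (A #12, B #10), B (A #13, B #11), C (A #14, B #12) — 10 characters in the same relative order in both. The LCS DP gives dp[18][13] = 10, so this is optimal.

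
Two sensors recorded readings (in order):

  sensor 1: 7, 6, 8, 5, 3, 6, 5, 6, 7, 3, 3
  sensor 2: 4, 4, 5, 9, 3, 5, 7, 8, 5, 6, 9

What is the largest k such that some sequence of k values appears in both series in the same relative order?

Let dp[i][j] be the LCS length of the first i values of sensor 1 and the first j values of sensor 2. dp[i][j] = dp[i-1][j-1]+1 when the i-th and j-th values match, else max(dp[i-1][j], dp[i][j-1]).
    ·  4  4  5  9  3  5  7  8  5  6  9
 ·  0  0  0  0  0  0  0  0  0  0  0  0
 7  0  0  0  0  0  0  0  1  1  1  1  1
 6  0  0  0  0  0  0  0  1  1  1  2  2
 8  0  0  0  0  0  0  0  1  2  2  2  2
 5  0  0  0  1  1  1  1  1  2  3  3  3
 3  0  0  0  1  1  2  2  2  2  3  3  3
 6  0  0  0  1  1  2  2  2  2  3  4  4
 5  0  0  0  1  1  2  3  3  3  3  4  4
 6  0  0  0  1  1  2  3  3  3  3  4  4
 7  0  0  0  1  1  2  3  4  4  4  4  4
 3  0  0  0  1  1  2  3  4  4  4  4  4
 3  0  0  0  1  1  2  3  4  4  4  4  4
dp[11][11] = 4. One LCS (by backtracking along matches): 7, 8, 5, 6.

4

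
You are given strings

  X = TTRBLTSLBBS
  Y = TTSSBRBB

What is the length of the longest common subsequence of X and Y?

5

Taking T at X[1]=Y[1] → T at X[2]=Y[2] → R at X[3]=Y[6] → B at X[9]=Y[7] → B at X[10]=Y[8] gives a common subsequence of length 5. The LCS DP gives dp[11][8] = 5, so this is optimal.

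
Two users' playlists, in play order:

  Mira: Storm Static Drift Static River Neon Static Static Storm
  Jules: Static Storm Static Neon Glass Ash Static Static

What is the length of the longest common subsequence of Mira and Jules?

Match Storm [1,2] → Static [4,3] → Neon [6,4] → Static [7,7] → Static [8,8] — 5 songs in the same relative order in both. The LCS DP gives dp[9][8] = 5, so this is optimal.

5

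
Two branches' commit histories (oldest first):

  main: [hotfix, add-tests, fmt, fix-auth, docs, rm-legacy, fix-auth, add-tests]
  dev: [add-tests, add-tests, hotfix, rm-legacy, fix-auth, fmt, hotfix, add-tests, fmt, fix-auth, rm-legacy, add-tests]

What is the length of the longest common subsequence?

One common subsequence of length 6: hotfix at main[1]=dev[7]; then add-tests at main[2]=dev[8]; then fmt at main[3]=dev[9]; then fix-auth at main[4]=dev[10]; then rm-legacy at main[6]=dev[11]; then add-tests at main[8]=dev[12]. The LCS DP gives dp[8][12] = 6, so this is optimal.

6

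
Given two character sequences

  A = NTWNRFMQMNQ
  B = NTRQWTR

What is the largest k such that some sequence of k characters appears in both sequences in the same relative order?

4

Match N [1,1]; then T [2,2]; then W [3,5]; then R [5,7] — 4 characters in the same relative order in both. The LCS DP gives dp[11][7] = 4, so this is optimal.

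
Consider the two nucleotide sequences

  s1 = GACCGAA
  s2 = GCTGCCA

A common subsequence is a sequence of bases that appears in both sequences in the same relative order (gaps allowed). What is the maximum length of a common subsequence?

Let dp[i][j] be the LCS length of the first i bases of s1 and the first j bases of s2. dp[i][j] = dp[i-1][j-1]+1 when the i-th and j-th bases match, else max(dp[i-1][j], dp[i][j-1]).
    ·  G  C  T  G  C  C  A
 ·  0  0  0  0  0  0  0  0
 G  0  1  1  1  1  1  1  1
 A  0  1  1  1  1  1  1  2
 C  0  1  2  2  2  2  2  2
 C  0  1  2  2  2  3  3  3
 G  0  1  2  2  3  3  3  3
 A  0  1  2  2  3  3  3  4
 A  0  1  2  2  3  3  3  4
dp[7][7] = 4. One LCS (by backtracking along matches): GCCA.

4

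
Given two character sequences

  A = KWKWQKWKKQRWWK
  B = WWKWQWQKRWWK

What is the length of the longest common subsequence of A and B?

10

Match W at A[2]=B[2] → K at A[3]=B[3] → W at A[4]=B[4] → Q at A[5]=B[5] → W at A[7]=B[6] → K at A[9]=B[8] → R at A[11]=B[9] → W at A[12]=B[10] → W at A[13]=B[11] → K at A[14]=B[12] — 10 characters in the same relative order in both. Since dp[14][12] = 10, nothing longer is possible.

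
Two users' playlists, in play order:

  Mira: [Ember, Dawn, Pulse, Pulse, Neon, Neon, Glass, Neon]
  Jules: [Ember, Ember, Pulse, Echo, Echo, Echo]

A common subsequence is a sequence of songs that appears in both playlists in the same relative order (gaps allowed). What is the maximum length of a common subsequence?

2

Pick Ember (Mira #1, Jules #2) → Pulse (Mira #3, Jules #3); all 2 songs appear in both, in order, and the DP table's final entry dp[8][6] is also 2, so no common subsequence is longer.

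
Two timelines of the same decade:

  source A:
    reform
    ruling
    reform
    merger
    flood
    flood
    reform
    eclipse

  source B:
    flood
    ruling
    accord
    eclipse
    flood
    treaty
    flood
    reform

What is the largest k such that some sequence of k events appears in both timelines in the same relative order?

Pick ruling (source A #2, source B #2) → flood (source A #5, source B #5) → flood (source A #6, source B #7) → reform (source A #7, source B #8); all 4 events appear in both, in order, and the DP table's final entry dp[8][8] is also 4, so no common subsequence is longer.

4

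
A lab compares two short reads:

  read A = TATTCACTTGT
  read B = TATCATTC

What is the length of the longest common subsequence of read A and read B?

Pick T at read A[1]=read B[1] → A at read A[2]=read B[2] → T at read A[4]=read B[3] → C at read A[5]=read B[4] → A at read A[6]=read B[5] → T at read A[8]=read B[6] → T at read A[9]=read B[7]; all 7 bases appear in both, in order, and the DP table's final entry dp[11][8] is also 7, so no common subsequence is longer.

7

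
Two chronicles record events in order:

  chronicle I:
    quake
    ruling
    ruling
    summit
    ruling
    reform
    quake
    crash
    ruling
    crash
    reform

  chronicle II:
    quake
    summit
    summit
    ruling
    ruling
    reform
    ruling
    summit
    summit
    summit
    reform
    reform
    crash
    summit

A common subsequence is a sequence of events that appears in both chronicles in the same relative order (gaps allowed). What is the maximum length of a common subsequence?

Pick quake at chronicle I[1]=chronicle II[1], ruling at chronicle I[2]=chronicle II[5], ruling at chronicle I[3]=chronicle II[7], summit at chronicle I[4]=chronicle II[10], reform at chronicle I[6]=chronicle II[12], crash at chronicle I[8]=chronicle II[13]; all 6 events appear in both, in order, and the DP table's final entry dp[11][14] is also 6, so no common subsequence is longer.

6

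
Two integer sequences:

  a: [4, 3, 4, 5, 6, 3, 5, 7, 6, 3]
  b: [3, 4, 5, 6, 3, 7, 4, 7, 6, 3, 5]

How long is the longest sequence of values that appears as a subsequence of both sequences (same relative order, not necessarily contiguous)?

8

Let dp[i][j] be the LCS length of the first i values of a and the first j values of b. dp[i][j] = dp[i-1][j-1]+1 when the i-th and j-th values match, else max(dp[i-1][j], dp[i][j-1]).
    ·  3  4  5  6  3  7  4  7  6  3  5
 ·  0  0  0  0  0  0  0  0  0  0  0  0
 4  0  0  1  1  1  1  1  1  1  1  1  1
 3  0  1  1  1  1  2  2  2  2  2  2  2
 4  0  1  2  2  2  2  2  3  3  3  3  3
 5  0  1  2  3  3  3  3  3  3  3  3  4
 6  0  1  2  3  4  4  4  4  4  4  4  4
 3  0  1  2  3  4  5  5  5  5  5  5  5
 5  0  1  2  3  4  5  5  5  5  5  5  6
 7  0  1  2  3  4  5  6  6  6  6  6  6
 6  0  1  2  3  4  5  6  6  6  7  7  7
 3  0  1  2  3  4  5  6  6  6  7  8  8
dp[10][11] = 8. One LCS (by backtracking along matches): 3, 4, 5, 6, 3, 7, 6, 3.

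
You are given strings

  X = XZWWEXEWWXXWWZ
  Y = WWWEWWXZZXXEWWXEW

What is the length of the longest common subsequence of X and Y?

9

Match W [3,2], W [4,3], E [5,4], X [6,11], E [7,12], W [8,13], W [9,14], X [10,15], W [13,17] — 9 characters in the same relative order in both. dp[14][17] = 9 confirms this is the maximum.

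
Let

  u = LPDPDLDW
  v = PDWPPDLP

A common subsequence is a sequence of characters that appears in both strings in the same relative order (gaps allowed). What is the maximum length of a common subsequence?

5

Taking P at u[2]=v[1]; then D at u[3]=v[2]; then P at u[4]=v[5]; then D at u[5]=v[6]; then L at u[6]=v[7] gives a common subsequence of length 5. Since dp[8][8] = 5, nothing longer is possible.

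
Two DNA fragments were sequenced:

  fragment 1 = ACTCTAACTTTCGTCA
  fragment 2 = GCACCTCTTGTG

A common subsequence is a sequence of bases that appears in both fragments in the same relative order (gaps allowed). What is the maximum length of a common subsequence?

9

Match A [1,3], then C [2,4], then C [4,5], then T [5,6], then C [8,7], then T [9,8], then T [10,9], then T [11,11], then G [13,12] — 9 bases in the same relative order in both. dp[16][12] = 9 confirms this is the maximum.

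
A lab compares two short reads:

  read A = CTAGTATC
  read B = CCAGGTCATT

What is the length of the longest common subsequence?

Match C (read A #1, read B #2); then A (read A #3, read B #3); then G (read A #4, read B #5); then T (read A #5, read B #6); then A (read A #6, read B #8); then T (read A #7, read B #10) — 6 bases in the same relative order in both. The LCS DP gives dp[8][10] = 6, so this is optimal.

6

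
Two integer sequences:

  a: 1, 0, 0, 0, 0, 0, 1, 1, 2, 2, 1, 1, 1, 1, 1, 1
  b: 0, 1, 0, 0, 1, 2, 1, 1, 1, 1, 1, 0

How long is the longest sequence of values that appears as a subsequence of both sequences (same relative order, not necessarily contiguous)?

Match 1 at a[1]=b[2] → 0 at a[5]=b[3] → 0 at a[6]=b[4] → 1 at a[8]=b[5] → 2 at a[10]=b[6] → 1 at a[11]=b[7] → 1 at a[12]=b[8] → 1 at a[13]=b[9] → 1 at a[14]=b[10] → 1 at a[15]=b[11] — 10 values in the same relative order in both. dp[16][12] = 10 confirms this is the maximum.

10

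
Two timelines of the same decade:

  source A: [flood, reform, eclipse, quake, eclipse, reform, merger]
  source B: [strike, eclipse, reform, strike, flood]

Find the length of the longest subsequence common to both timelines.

Match eclipse [5,2]; then reform [6,3] — 2 events in the same relative order in both, and the DP table's final entry dp[7][5] is also 2, so no common subsequence is longer.

2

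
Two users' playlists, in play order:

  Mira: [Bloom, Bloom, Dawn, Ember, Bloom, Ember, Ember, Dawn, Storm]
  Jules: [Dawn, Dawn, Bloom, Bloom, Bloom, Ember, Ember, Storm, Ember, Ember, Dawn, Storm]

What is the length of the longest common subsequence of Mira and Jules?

One common subsequence of length 7: Bloom [1,4], Bloom [2,5], Ember [4,7], Ember [6,9], Ember [7,10], Dawn [8,11], Storm [9,12]. The LCS DP gives dp[9][12] = 7, so this is optimal.

7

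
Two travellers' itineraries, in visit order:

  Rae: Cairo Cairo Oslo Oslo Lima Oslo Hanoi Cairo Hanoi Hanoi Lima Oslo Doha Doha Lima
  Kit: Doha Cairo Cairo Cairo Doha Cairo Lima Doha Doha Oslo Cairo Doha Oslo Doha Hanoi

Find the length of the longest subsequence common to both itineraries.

7

Taking Cairo at Rae[1]=Kit[4], then Cairo at Rae[2]=Kit[6], then Lima at Rae[5]=Kit[7], then Oslo at Rae[6]=Kit[10], then Cairo at Rae[8]=Kit[11], then Oslo at Rae[12]=Kit[13], then Doha at Rae[13]=Kit[14] gives a common subsequence of length 7. Since dp[15][15] = 7, nothing longer is possible.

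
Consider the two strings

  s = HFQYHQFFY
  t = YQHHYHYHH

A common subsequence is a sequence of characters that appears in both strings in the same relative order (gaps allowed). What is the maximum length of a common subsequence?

Match H at s[1]=t[4], Y at s[4]=t[5], H at s[5]=t[6], Y at s[9]=t[7] — 4 characters in the same relative order in both. dp[9][9] = 4 confirms this is the maximum.

4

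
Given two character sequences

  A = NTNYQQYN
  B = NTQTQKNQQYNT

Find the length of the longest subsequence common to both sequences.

7

Match N (A #1, B #1) → T (A #2, B #4) → N (A #3, B #7) → Q (A #5, B #8) → Q (A #6, B #9) → Y (A #7, B #10) → N (A #8, B #11) — 7 characters in the same relative order in both, and the DP table's final entry dp[8][12] is also 7, so no common subsequence is longer.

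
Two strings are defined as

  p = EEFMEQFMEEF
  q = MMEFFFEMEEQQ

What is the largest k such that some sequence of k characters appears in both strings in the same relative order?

Let dp[i][j] be the LCS length of the first i characters of p and the first j characters of q. dp[i][j] = dp[i-1][j-1]+1 when the i-th and j-th characters match, else max(dp[i-1][j], dp[i][j-1]).
    ·  M  M  E  F  F  F  E  M  E  E  Q  Q
 ·  0  0  0  0  0  0  0  0  0  0  0  0  0
 E  0  0  0  1  1  1  1  1  1  1  1  1  1
 E  0  0  0  1  1  1  1  2  2  2  2  2  2
 F  0  0  0  1  2  2  2  2  2  2  2  2  2
 M  0  1  1  1  2  2  2  2  3  3  3  3  3
 E  0  1  1  2  2  2  2  3  3  4  4  4  4
 Q  0  1  1  2  2  2  2  3  3  4  4  5  5
 F  0  1  1  2  3  3  3  3  3  4  4  5  5
 M  0  1  2  2  3  3  3  3  4  4  4  5  5
 E  0  1  2  3  3  3  3  4  4  5  5  5  5
 E  0  1  2  3  3  3  3  4  4  5  6  6  6
 F  0  1  2  3  4  4  4  4  4  5  6  6  6
dp[11][12] = 6. One LCS (by backtracking along matches): EFEMEE.

6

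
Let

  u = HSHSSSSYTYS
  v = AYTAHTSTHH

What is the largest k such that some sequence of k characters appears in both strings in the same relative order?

3

Taking H at u[1]=v[5]; then S at u[2]=v[7]; then H at u[3]=v[10] gives a common subsequence of length 3, and the DP table's final entry dp[11][10] is also 3, so no common subsequence is longer.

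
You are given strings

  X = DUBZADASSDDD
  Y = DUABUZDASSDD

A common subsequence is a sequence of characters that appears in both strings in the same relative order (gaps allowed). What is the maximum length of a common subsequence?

Let dp[i][j] be the LCS length of the first i characters of X and the first j characters of Y. dp[i][j] = dp[i-1][j-1]+1 when the i-th and j-th characters match, else max(dp[i-1][j], dp[i][j-1]).
    ·  D  U  A  B  U  Z  D  A  S  S  D  D
 ·  0  0  0  0  0  0  0  0  0  0  0  0  0
 D  0  1  1  1  1  1  1  1  1  1  1  1  1
 U  0  1  2  2  2  2  2  2  2  2  2  2  2
 B  0  1  2  2  3  3  3  3  3  3  3  3  3
 Z  0  1  2  2  3  3  4  4  4  4  4  4  4
 A  0  1  2  3  3  3  4  4  5  5  5  5  5
 D  0  1  2  3  3  3  4  5  5  5  5  6  6
 A  0  1  2  3  3  3  4  5  6  6  6  6  6
 S  0  1  2  3  3  3  4  5  6  7  7  7  7
 S  0  1  2  3  3  3  4  5  6  7  8  8  8
 D  0  1  2  3  3  3  4  5  6  7  8  9  9
 D  0  1  2  3  3  3  4  5  6  7  8  9 10
 D  0  1  2  3  3  3  4  5  6  7  8  9 10
dp[12][12] = 10. One LCS (by backtracking along matches): DUBZDASSDD.

10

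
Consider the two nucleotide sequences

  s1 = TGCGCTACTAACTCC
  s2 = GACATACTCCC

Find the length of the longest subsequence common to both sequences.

9

Pick G [2,1] → C [3,3] → T [6,5] → A [7,6] → C [8,7] → T [9,8] → C [12,9] → C [14,10] → C [15,11]; all 9 bases appear in both, in order. The LCS DP gives dp[15][11] = 9, so this is optimal.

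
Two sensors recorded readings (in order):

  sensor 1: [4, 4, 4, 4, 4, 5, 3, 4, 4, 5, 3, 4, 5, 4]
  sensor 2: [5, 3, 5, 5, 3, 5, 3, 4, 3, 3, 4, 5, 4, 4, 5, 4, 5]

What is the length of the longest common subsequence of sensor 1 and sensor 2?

Pick 4 [1,8], 4 [5,11], 5 [6,12], 4 [8,13], 4 [9,14], 5 [10,15], 4 [12,16], 5 [13,17]; all 8 values appear in both, in order. dp[14][17] = 8 confirms this is the maximum.

8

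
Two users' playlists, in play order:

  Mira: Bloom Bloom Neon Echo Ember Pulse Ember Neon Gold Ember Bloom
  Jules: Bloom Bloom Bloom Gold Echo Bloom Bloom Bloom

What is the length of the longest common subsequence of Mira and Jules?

Taking Bloom [1,2] → Bloom [2,3] → Echo [4,5] → Bloom [11,8] gives a common subsequence of length 4. dp[11][8] = 4 confirms this is the maximum.

4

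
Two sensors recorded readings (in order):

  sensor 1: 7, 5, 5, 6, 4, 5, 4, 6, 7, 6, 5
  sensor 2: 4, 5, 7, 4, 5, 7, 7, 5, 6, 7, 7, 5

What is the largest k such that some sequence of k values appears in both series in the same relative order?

Let dp[i][j] be the LCS length of the first i values of sensor 1 and the first j values of sensor 2. dp[i][j] = dp[i-1][j-1]+1 when the i-th and j-th values match, else max(dp[i-1][j], dp[i][j-1]).
    ·  4  5  7  4  5  7  7  5  6  7  7  5
 ·  0  0  0  0  0  0  0  0  0  0  0  0  0
 7  0  0  0  1  1  1  1  1  1  1  1  1  1
 5  0  0  1  1  1  2  2  2  2  2  2  2  2
 5  0  0  1  1  1  2  2  2  3  3  3  3  3
 6  0  0  1  1  1  2  2  2  3  4  4  4  4
 4  0  1  1  1  2  2  2  2  3  4  4  4  4
 5  0  1  2  2  2  3  3  3  3  4  4  4  5
 4  0  1  2  2  3  3  3  3  3  4  4  4  5
 6  0  1  2  2  3  3  3  3  3  4  4  4  5
 7  0  1  2  3  3  3  4  4  4  4  5  5  5
 6  0  1  2  3  3  3  4  4  4  5  5  5  5
 5  0  1  2  3  3  4  4  4  5  5  5  5  6
dp[11][12] = 6. One LCS (by backtracking along matches): 7, 5, 5, 6, 7, 5.

6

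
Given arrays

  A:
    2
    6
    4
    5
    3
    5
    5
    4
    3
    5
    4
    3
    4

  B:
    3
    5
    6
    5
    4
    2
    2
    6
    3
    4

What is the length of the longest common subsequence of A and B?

6

Taking 3 [5,1], 5 [6,2], 5 [7,4], 4 [8,5], 3 [12,9], 4 [13,10] gives a common subsequence of length 6. Since dp[13][10] = 6, nothing longer is possible.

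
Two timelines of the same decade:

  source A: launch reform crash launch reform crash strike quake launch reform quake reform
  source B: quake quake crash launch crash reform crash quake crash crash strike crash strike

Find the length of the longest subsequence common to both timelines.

One common subsequence of length 5: launch (source A #1, source B #4); then reform (source A #2, source B #6); then crash (source A #3, source B #10); then crash (source A #6, source B #12); then strike (source A #7, source B #13). dp[12][13] = 5 confirms this is the maximum.

5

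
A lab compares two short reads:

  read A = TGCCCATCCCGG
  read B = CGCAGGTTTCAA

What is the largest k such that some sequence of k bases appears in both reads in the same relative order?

One common subsequence of length 5: G (read A #2, read B #2), then C (read A #5, read B #3), then A (read A #6, read B #4), then T (read A #7, read B #9), then C (read A #8, read B #10). Since dp[12][12] = 5, nothing longer is possible.

5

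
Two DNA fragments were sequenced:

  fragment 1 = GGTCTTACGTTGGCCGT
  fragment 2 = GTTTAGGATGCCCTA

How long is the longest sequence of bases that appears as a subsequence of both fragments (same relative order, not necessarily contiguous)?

11

Match G [2,1], T [3,2], T [5,3], T [6,4], A [7,5], G [9,7], T [11,9], G [12,10], C [14,12], C [15,13], T [17,14] — 11 bases in the same relative order in both. dp[17][15] = 11 confirms this is the maximum.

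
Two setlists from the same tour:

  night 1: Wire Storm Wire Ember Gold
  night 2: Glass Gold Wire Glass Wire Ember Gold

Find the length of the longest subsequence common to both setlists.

Pick Wire (night 1 #1, night 2 #3), then Wire (night 1 #3, night 2 #5), then Ember (night 1 #4, night 2 #6), then Gold (night 1 #5, night 2 #7); all 4 songs appear in both, in order. Since dp[5][7] = 4, nothing longer is possible.

4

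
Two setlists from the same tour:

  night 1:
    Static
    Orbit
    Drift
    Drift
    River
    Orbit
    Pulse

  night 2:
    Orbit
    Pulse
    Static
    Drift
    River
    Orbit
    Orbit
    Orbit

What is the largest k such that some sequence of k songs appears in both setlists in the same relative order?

4

One common subsequence of length 4: Static [1,3], Drift [4,4], River [5,5], Orbit [6,8]. dp[7][8] = 4 confirms this is the maximum.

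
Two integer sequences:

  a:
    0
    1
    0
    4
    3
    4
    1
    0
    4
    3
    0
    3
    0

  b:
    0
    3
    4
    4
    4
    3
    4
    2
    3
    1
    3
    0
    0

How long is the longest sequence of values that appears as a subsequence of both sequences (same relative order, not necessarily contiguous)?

Taking 0 (a #1, b #1), then 4 (a #4, b #5), then 3 (a #5, b #6), then 4 (a #6, b #7), then 1 (a #7, b #10), then 3 (a #10, b #11), then 0 (a #11, b #12), then 0 (a #13, b #13) gives a common subsequence of length 8. Since dp[13][13] = 8, nothing longer is possible.

8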